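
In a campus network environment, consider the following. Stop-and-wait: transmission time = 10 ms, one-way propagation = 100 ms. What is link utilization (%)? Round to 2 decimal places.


Given: Ttrans = 10 ms, Tprop = 100 ms
RTT = 2 * Tprop = 2 * 100 = 200 ms
U = Ttrans / (Ttrans + RTT)
U = 10 / (10 + 200)
U = 10 / 210 = 0.047619
U% = 4.76%

4.76


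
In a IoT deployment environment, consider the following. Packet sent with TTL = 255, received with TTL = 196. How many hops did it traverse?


Given: initial TTL = 255, received TTL = 196
Hops = initial TTL - received TTL
Hops = 255 - 196 = 59

59


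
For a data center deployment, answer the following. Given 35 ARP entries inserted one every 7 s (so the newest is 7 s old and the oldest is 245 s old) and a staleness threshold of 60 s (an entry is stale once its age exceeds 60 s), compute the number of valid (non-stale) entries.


Ages are k * 245/35 s for k = 1..35 (spacing = 7.0000 s).
Entry k is valid iff k * 245/35 <= 60 iff k <= 35 * 60 / 245 = 8.5714
n_valid = floor(8.5714) = 8
(n_stale = 35 - 8 = 27)

8


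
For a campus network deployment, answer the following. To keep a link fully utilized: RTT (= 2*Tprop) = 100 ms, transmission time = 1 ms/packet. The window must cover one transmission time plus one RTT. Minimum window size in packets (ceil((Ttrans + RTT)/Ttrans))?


Given: Ttrans = 1 ms, RTT = 100 ms (= 2 * Tprop, Tprop = 50 ms)
Time until first ACK returns = Ttrans + RTT = 1 + 100 = 101 ms
Need W * Ttrans >= Ttrans + RTT  ->  W >= (Ttrans + RTT) / Ttrans
(Ttrans + RTT) / Ttrans = 101 / 1 = 101
W_min = ceil(101) = 101

101


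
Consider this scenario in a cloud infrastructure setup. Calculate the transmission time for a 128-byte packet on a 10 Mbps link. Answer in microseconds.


Given: packet = 128 bytes, bandwidth = 10 Mbps
Packet in bits = 128 * 8 = 1024 bits
Bandwidth = 10 * 10^6 = 10000000 bps
Time = 1024 / 10000000 seconds
Time in us = 1024 * 10^6 / 10000000 = 102.4

102.4


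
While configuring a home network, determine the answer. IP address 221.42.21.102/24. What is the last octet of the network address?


Given: IP = 221.42.21.102, prefix = /24
Subnet mask = 255.255.255.0
Last octet of IP: 102
Last octet of mask: 0
Network last octet = 102 AND 0 = 0

0


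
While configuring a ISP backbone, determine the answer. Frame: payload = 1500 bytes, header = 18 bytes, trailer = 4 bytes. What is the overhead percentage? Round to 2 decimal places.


Given: payload = 1500 B, header = 18 B, trailer = 4 B
Overhead bytes = header + trailer = 18 + 4 = 22
Total frame = payload + overhead = 1500 + 22 = 1522
Overhead % = 22 / 1522 * 100 = 1.4455% -> 1.45% (2 dp)

1.45


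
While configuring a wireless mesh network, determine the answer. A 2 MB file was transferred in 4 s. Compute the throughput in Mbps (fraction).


Given: file = 2 MB, time = 4 s
File in Mb = 2 * 8 = 16 Mb
Throughput = 16 / 4 Mbps
Throughput = 4 Mbps

4


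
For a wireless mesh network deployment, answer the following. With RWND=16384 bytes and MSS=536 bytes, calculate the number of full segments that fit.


Given: RWND = 16384 bytes, MSS = 536 bytes
Full segments = floor(RWND / MSS)
Full segments = floor(16384 / 536)
Full segments = floor(30.5672) = 30

30


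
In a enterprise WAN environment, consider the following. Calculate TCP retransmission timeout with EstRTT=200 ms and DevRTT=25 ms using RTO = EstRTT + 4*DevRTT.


Given: EstRTT = 200 ms, DevRTT = 25 ms
Timeout = EstRTT + 4 * DevRTT
4 * DevRTT = 4 * 25 = 100
Timeout = 200 + 100 = 300 ms

300


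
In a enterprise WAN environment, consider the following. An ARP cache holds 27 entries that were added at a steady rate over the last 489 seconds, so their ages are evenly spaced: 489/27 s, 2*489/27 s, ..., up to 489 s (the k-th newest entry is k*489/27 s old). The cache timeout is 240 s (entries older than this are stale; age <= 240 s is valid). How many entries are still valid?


Ages are k * 489/27 s for k = 1..27 (spacing = 18.1111 s).
Entry k is valid iff k * 489/27 <= 240 iff k <= 27 * 240 / 489 = 13.2515
n_valid = floor(13.2515) = 13
(n_stale = 27 - 13 = 14)

13


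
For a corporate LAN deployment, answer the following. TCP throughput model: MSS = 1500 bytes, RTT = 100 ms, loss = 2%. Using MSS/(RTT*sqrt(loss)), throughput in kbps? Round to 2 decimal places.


Given: MSS = 1500 bytes, RTT = 100 ms, loss = 2%
RTT in seconds = 100 / 1000 = 0.1
Loss rate = 2% = 0.02
sqrt(loss) = sqrt(0.02) = 0.141421356237
Throughput (bytes/s) = 1500 / (0.1 * 0.141421356237) = 106066.0172
Throughput (kbps) = 106066.0172 * 8 / 1000 = 848.528137 -> 848.53 kbps (2 dp)

848.53


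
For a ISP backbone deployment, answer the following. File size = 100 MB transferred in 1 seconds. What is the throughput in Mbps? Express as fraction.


Given: file = 100 MB, time = 1 s
File in Mb = 100 * 8 = 800 Mb
Throughput = 800 / 1 Mbps
Throughput = 800 Mbps

800


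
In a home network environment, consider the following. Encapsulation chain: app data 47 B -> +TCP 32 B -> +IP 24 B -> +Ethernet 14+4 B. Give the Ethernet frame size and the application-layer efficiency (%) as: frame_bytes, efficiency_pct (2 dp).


TCP segment = 47 + 32 = 79 B
IP packet = 79 + 24 = 103 B
Ethernet frame = 103 + 14 + 4 = 121 B
Efficiency = app / frame = 47 / 121 = 0.388430 = 38.8430% -> 38.84% (2 dp)

121, 38.84


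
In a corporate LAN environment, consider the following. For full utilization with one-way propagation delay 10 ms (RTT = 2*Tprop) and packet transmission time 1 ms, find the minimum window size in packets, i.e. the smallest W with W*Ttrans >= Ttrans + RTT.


Given: Ttrans = 1 ms, RTT = 20 ms (= 2 * Tprop, Tprop = 10 ms)
Time until first ACK returns = Ttrans + RTT = 1 + 20 = 21 ms
Need W * Ttrans >= Ttrans + RTT  ->  W >= (Ttrans + RTT) / Ttrans
(Ttrans + RTT) / Ttrans = 21 / 1 = 21
W_min = ceil(21) = 21

21


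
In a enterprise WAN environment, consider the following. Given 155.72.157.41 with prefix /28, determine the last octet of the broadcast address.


Given: IP = 155.72.157.41, prefix = /28
Host bits = 32 - 28 = 4
Network last octet = 41 AND mask = 32
Host part size = 2^4 - 1 = 15
Broadcast last octet = 32 OR 15 = 47

47


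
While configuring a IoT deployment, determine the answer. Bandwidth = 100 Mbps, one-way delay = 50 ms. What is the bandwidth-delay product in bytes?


Given: bandwidth = 100 Mbps, delay = 50 ms
BDP in bits = 100 * 10^6 * 50 / 1000
BDP in bits = 5000000
BDP in bytes = 5000000 / 8 = 625000

625000


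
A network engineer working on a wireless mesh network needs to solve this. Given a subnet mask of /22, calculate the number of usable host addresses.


Given: subnet mask /22
Host bits = 32 - 22 = 10
Total addresses = 2^10 = 1024
Usable hosts = 1024 - 2 (network + broadcast) = 1022

1022


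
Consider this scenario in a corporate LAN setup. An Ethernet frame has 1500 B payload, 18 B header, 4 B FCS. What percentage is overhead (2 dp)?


Given: payload = 1500 B, header = 18 B, trailer = 4 B
Overhead bytes = header + trailer = 18 + 4 = 22
Total frame = payload + overhead = 1500 + 22 = 1522
Overhead % = 22 / 1522 * 100 = 1.4455% -> 1.45% (2 dp)

1.45


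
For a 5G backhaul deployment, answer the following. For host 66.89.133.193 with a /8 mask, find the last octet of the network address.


Given: IP = 66.89.133.193, prefix = /8
Subnet mask = 255.0.0.0
Last octet of IP: 193
Last octet of mask: 0
Network last octet = 193 AND 0 = 0

0


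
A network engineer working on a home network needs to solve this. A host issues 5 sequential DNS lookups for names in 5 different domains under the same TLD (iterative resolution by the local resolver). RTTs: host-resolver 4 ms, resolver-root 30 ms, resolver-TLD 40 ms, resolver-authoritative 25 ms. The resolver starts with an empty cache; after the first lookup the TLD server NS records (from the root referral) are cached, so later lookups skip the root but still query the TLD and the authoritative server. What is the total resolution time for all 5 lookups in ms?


Lookup 1 (cold cache): local + root + TLD + auth = 4 + 30 + 40 + 25 = 99 ms
Lookups 2..5 (TLD NS cached -> skip root; new domain -> still ask TLD and auth): local + TLD + auth = 4 + 40 + 25 = 69 ms each
Remaining 4 lookups: 4 * 69 = 276 ms
Total = 99 + 276 = 375 ms

375


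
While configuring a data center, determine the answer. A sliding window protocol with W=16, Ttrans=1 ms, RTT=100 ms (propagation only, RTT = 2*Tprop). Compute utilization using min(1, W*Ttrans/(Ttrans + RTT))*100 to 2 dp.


Given: W = 16, Ttrans = 1 ms, RTT = 100 ms (= 2 * Tprop, Tprop = 50 ms)
Cycle time = Ttrans + RTT = 1 + 100 = 101 ms (first packet sent until its ACK returns)
W * Ttrans = 16 * 1 = 16 ms of sending per cycle
W * Ttrans / (Ttrans + RTT) = 16 / 101 = 0.158416
U = min(1, 0.158416) = 0.158416
U% = 15.84%

15.84


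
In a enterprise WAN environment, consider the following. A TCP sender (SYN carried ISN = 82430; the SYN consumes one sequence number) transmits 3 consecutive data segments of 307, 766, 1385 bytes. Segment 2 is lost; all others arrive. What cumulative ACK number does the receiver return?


SYN uses sequence number 82430; first data byte = ISN + 1 = 82431.
Segment 1: SEQ = 82431, len = 307 B, covers [82431, 82737]
Segment 2: SEQ = 82738, len = 766 B, covers [82738, 83503] [LOST]
Segment 3: SEQ = 83504, len = 1385 B, covers [83504, 84888]
In-order data received: bytes [82431, 82737] (segments 1..1).
Segment 2 missing -> gap begins at byte 82738; later segments buffered out of order.
Cumulative ACK = next expected in-order byte = 82431 + 307 = 82738

82738


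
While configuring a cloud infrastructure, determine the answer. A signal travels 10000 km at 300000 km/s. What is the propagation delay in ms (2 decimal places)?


Given: distance = 10000 km, speed = 300000 km/s
Delay = distance / speed = 10000 / 300000 seconds
Delay in ms = 10000 * 1000 / 300000
Delay = 33.3333 ms
Rounded to 2 dp = 33.33 ms

33.33


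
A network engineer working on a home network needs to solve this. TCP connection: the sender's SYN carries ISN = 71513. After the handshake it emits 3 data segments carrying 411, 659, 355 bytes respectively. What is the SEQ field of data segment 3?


The SYN occupies sequence number ISN = 71513, so the first data byte is ISN + 1 = 71514.
SEQ of data segment i = (ISN + 1) + sum of payload sizes of segments 1..i-1.
Segment 1: SEQ = 71514, payload = 411 bytes
Segment 2: SEQ = 71925, payload = 659 bytes
Segment 3: SEQ = 72584, payload = 355 bytes
SEQ of segment 3 = 71514 + 411 + 659 = 72584

72584


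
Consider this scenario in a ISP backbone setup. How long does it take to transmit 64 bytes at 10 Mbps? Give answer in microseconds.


Given: packet = 64 bytes, bandwidth = 10 Mbps
Packet in bits = 64 * 8 = 512 bits
Bandwidth = 10 * 10^6 = 10000000 bps
Time = 512 / 10000000 seconds
Time in us = 512 * 10^6 / 10000000 = 51.2

51.2


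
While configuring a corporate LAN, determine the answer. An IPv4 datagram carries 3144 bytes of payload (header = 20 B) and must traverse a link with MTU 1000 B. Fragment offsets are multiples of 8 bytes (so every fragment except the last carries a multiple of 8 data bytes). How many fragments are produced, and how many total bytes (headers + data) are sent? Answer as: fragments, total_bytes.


Max data per non-final fragment = floor((MTU - header)/8)*8 = floor((1000 - 20)/8)*8 = floor(980/8)*8 = 976 B
Final fragment needs no 8-byte alignment: it can carry up to MTU - header = 980 B
Non-final fragments needed = ceil((payload - 980) / 976) = ceil(2164/976) = ceil(2.2172) = 3
Number of fragments = 3 + 1 = 4
Fragment sizes (data): 3 * 976 B + 216 B (last, 216 <= 980 OK)
Total bytes sent = payload + n_frags * header = 3144 + 4*20 = 3144 + 80 = 3224 B

4, 3224


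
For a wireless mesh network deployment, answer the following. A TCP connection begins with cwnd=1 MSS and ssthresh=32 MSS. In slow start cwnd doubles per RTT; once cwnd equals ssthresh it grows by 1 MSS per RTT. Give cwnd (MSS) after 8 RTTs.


RTT 0: cwnd = 1 MSS (initial)
RTT 1: cwnd = 2 MSS (slow start, doubled)
RTT 2: cwnd = 4 MSS (slow start, doubled)
RTT 3: cwnd = 8 MSS (slow start, doubled)
RTT 4: cwnd = 16 MSS (slow start, doubled)
RTT 5: cwnd = 32 MSS (slow start, doubled)
RTT 6: cwnd = 33 MSS (congestion avoidance, +1)
RTT 7: cwnd = 34 MSS (congestion avoidance, +1)
RTT 8: cwnd = 35 MSS (congestion avoidance, +1)

35


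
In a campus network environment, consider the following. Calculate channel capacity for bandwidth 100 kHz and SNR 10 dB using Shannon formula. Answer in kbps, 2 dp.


Given: B = 100 kHz, SNR = 10 dB
SNR linear = 10^(10/10) = 10
1 + SNR = 11
log2(11) = 3.4594316186
C = 100 * 1000 * 3.4594316186 = 345943.1619 bps
C = 345.943162 kbps -> 345.94 kbps (2 dp)

345.94


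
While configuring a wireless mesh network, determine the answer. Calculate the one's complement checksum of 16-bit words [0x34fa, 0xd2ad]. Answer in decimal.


Given words: [0x34fa, 0xd2ad]
Step 1: Sum all words
Raw sum = 13562 + 53933 = 67495
Step 2: Fold carry: (1959 + 1) = 1960
One's complement = ~1960 & 0xFFFF = 63575

63575


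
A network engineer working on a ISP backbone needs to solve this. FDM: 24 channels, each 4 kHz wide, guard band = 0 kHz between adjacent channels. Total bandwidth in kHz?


Given: 24 channels, 4 kHz each, guard = 0 kHz
Channel bandwidth = 24 * 4 = 96 kHz
Guard bands = 23 gaps * 0 kHz = 0 kHz
Total = 96 + 0 = 96 kHz

96


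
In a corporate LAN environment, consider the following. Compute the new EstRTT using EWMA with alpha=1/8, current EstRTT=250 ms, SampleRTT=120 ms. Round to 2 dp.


Given: EstRTT = 250 ms, SampleRTT = 120 ms, alpha = 1/8
New EstRTT = (1 - alpha) * EstRTT + alpha * SampleRTT
(7/8) * 250 = 218.75
(1/8) * 120 = 15
New EstRTT = 218.75 + 15 = 233.75 ms -> 233.75 ms (2 dp)

233.75


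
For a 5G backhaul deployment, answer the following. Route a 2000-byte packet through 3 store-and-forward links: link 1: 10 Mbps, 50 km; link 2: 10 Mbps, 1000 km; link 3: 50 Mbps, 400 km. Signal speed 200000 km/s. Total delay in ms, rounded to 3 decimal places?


Packet = 2000 bytes = 16000 bits. Store-and-forward: sum (t_trans + t_prop) per link.
Link 1: t_trans = 16000/(10*10^6) s = 1.6000 ms; t_prop = 50/200000 s = 0.2500 ms; subtotal = 1.8500 ms
Link 2: t_trans = 16000/(10*10^6) s = 1.6000 ms; t_prop = 1000/200000 s = 5.0000 ms; subtotal = 6.6000 ms
Link 3: t_trans = 16000/(50*10^6) s = 0.3200 ms; t_prop = 400/200000 s = 2.0000 ms; subtotal = 2.3200 ms
End-to-end = 1.8500 + 6.6000 + 2.3200 = 10.7700 ms -> 10.770 ms (3 dp)

10.770


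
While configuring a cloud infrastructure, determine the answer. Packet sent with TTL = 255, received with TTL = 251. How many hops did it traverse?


Given: initial TTL = 255, received TTL = 251
Hops = initial TTL - received TTL
Hops = 255 - 251 = 4

4


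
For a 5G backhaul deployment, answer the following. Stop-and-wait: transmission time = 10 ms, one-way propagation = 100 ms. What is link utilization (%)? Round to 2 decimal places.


Given: Ttrans = 10 ms, Tprop = 100 ms
RTT = 2 * Tprop = 2 * 100 = 200 ms
U = Ttrans / (Ttrans + RTT)
U = 10 / (10 + 200)
U = 10 / 210 = 0.047619
U% = 4.76%

4.76


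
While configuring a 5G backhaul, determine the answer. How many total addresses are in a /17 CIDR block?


Given: CIDR prefix /17
Host bits = 32 - 17 = 15
Total addresses = 2^15 = 32768

32768


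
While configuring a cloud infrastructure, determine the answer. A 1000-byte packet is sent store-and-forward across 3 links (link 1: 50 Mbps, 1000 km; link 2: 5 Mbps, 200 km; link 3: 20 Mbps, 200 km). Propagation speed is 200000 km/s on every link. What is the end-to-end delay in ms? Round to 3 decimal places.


Packet = 1000 bytes = 8000 bits. Store-and-forward: sum (t_trans + t_prop) per link.
Link 1: t_trans = 8000/(50*10^6) s = 0.1600 ms; t_prop = 1000/200000 s = 5.0000 ms; subtotal = 5.1600 ms
Link 2: t_trans = 8000/(5*10^6) s = 1.6000 ms; t_prop = 200/200000 s = 1.0000 ms; subtotal = 2.6000 ms
Link 3: t_trans = 8000/(20*10^6) s = 0.4000 ms; t_prop = 200/200000 s = 1.0000 ms; subtotal = 1.4000 ms
End-to-end = 5.1600 + 2.6000 + 1.4000 = 9.1600 ms -> 9.160 ms (3 dp)

9.160


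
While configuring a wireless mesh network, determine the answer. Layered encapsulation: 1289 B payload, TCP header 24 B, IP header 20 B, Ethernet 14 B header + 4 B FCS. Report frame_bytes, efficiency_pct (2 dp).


TCP segment = 1289 + 24 = 1313 B
IP packet = 1313 + 20 = 1333 B
Ethernet frame = 1333 + 14 + 4 = 1351 B
Efficiency = app / frame = 1289 / 1351 = 0.954108 = 95.4108% -> 95.41% (2 dp)

1351, 95.41


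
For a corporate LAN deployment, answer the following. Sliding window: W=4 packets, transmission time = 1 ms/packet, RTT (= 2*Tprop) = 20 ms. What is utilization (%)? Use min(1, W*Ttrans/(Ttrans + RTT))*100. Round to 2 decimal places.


Given: W = 4, Ttrans = 1 ms, RTT = 20 ms (= 2 * Tprop, Tprop = 10 ms)
Cycle time = Ttrans + RTT = 1 + 20 = 21 ms (first packet sent until its ACK returns)
W * Ttrans = 4 * 1 = 4 ms of sending per cycle
W * Ttrans / (Ttrans + RTT) = 4 / 21 = 0.190476
U = min(1, 0.190476) = 0.190476
U% = 19.05%

19.05


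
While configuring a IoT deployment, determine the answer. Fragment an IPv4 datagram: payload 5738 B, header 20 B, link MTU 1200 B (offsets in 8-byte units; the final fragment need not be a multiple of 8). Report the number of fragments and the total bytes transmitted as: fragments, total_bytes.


Max data per non-final fragment = floor((MTU - header)/8)*8 = floor((1200 - 20)/8)*8 = floor(1180/8)*8 = 1176 B
Final fragment needs no 8-byte alignment: it can carry up to MTU - header = 1180 B
Non-final fragments needed = ceil((payload - 1180) / 1176) = ceil(4558/1176) = ceil(3.8759) = 4
Number of fragments = 4 + 1 = 5
Fragment sizes (data): 4 * 1176 B + 1034 B (last, 1034 <= 1180 OK)
Total bytes sent = payload + n_frags * header = 5738 + 5*20 = 5738 + 100 = 5838 B

5, 5838


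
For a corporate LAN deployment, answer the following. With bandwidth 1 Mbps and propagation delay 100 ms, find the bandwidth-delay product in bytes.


Given: bandwidth = 1 Mbps, delay = 100 ms
BDP in bits = 1 * 10^6 * 100 / 1000
BDP in bits = 100000
BDP in bytes = 100000 / 8 = 12500

12500


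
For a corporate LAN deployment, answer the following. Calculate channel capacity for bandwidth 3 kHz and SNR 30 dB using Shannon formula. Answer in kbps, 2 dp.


Given: B = 3 kHz, SNR = 30 dB
SNR linear = 10^(30/10) = 1000
1 + SNR = 1001
log2(1001) = 9.9672262588
C = 3 * 1000 * 9.9672262588 = 29901.6788 bps
C = 29.901679 kbps -> 29.90 kbps (2 dp)

29.90


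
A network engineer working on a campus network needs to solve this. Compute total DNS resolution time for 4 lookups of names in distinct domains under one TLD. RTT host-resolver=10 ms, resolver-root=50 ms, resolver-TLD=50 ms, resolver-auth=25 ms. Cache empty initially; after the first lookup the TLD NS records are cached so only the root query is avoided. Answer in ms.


Lookup 1 (cold cache): local + root + TLD + auth = 10 + 50 + 50 + 25 = 135 ms
Lookups 2..4 (TLD NS cached -> skip root; new domain -> still ask TLD and auth): local + TLD + auth = 10 + 50 + 25 = 85 ms each
Remaining 3 lookups: 3 * 85 = 255 ms
Total = 135 + 255 = 390 ms

390


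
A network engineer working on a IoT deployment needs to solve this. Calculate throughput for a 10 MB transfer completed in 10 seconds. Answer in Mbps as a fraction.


Given: file = 10 MB, time = 10 s
File in Mb = 10 * 8 = 80 Mb
Throughput = 80 / 10 Mbps
Throughput = 8 Mbps

8


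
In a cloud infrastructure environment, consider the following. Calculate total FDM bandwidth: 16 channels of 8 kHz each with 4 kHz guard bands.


Given: 16 channels, 8 kHz each, guard = 4 kHz
Channel bandwidth = 16 * 8 = 128 kHz
Guard bands = 15 gaps * 4 kHz = 60 kHz
Total = 128 + 60 = 188 kHz

188


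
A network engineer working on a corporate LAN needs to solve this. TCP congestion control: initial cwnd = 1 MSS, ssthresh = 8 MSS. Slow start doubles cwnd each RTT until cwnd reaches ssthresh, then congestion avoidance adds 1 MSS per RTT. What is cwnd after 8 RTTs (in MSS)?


RTT 0: cwnd = 1 MSS (initial)
RTT 1: cwnd = 2 MSS (slow start, doubled)
RTT 2: cwnd = 4 MSS (slow start, doubled)
RTT 3: cwnd = 8 MSS (slow start, doubled)
RTT 4: cwnd = 9 MSS (congestion avoidance, +1)
RTT 5: cwnd = 10 MSS (congestion avoidance, +1)
RTT 6: cwnd = 11 MSS (congestion avoidance, +1)
RTT 7: cwnd = 12 MSS (congestion avoidance, +1)
RTT 8: cwnd = 13 MSS (congestion avoidance, +1)

13


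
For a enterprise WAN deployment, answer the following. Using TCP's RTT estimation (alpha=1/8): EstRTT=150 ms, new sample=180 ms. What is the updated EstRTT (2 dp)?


Given: EstRTT = 150 ms, SampleRTT = 180 ms, alpha = 1/8
New EstRTT = (1 - alpha) * EstRTT + alpha * SampleRTT
(7/8) * 150 = 131.25
(1/8) * 180 = 22.5
New EstRTT = 131.25 + 22.5 = 153.75 ms -> 153.75 ms (2 dp)

153.75


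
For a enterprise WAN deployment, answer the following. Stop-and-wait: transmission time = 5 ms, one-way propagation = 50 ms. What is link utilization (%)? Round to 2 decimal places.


Given: Ttrans = 5 ms, Tprop = 50 ms
RTT = 2 * Tprop = 2 * 50 = 100 ms
U = Ttrans / (Ttrans + RTT)
U = 5 / (5 + 100)
U = 5 / 105 = 0.047619
U% = 4.76%

4.76


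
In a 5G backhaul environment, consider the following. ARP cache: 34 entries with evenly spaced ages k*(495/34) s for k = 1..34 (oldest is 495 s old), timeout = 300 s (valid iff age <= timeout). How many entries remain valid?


Ages are k * 495/34 s for k = 1..34 (spacing = 14.5588 s).
Entry k is valid iff k * 495/34 <= 300 iff k <= 34 * 300 / 495 = 20.6061
n_valid = floor(20.6061) = 20
(n_stale = 34 - 20 = 14)

20


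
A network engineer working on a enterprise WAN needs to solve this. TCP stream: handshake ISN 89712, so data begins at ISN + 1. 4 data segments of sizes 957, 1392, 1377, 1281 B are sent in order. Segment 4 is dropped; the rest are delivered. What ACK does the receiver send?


SYN uses sequence number 89712; first data byte = ISN + 1 = 89713.
Segment 1: SEQ = 89713, len = 957 B, covers [89713, 90669]
Segment 2: SEQ = 90670, len = 1392 B, covers [90670, 92061]
Segment 3: SEQ = 92062, len = 1377 B, covers [92062, 93438]
Segment 4: SEQ = 93439, len = 1281 B, covers [93439, 94719] [LOST]
In-order data received: bytes [89713, 93438] (segments 1..3).
Segment 4 missing -> gap begins at byte 93439.
Cumulative ACK = next expected in-order byte = 89713 + 957 + 1392 + 1377 = 93439

93439


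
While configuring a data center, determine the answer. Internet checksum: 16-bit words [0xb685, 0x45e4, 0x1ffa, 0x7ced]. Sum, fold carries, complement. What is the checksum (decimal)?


Given words: [0xb685, 0x45e4, 0x1ffa, 0x7ced]
Step 1: Sum all words
Raw sum = 46725 + 17892 + 8186 + 31981 = 104784
Step 2: Fold carry: (39248 + 1) = 39249
One's complement = ~39249 & 0xFFFF = 26286

26286


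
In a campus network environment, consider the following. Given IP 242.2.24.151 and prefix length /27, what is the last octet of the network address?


Given: IP = 242.2.24.151, prefix = /27
Subnet mask = 255.255.255.224
Last octet of IP: 151
Last octet of mask: 224
Network last octet = 151 AND 224 = 128

128


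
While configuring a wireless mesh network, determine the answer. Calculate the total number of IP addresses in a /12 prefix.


Given: CIDR prefix /12
Host bits = 32 - 12 = 20
Total addresses = 2^20 = 1048576

1048576


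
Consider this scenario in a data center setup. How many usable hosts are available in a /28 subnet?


Given: subnet mask /28
Host bits = 32 - 28 = 4
Total addresses = 2^4 = 16
Usable hosts = 16 - 2 (network + broadcast) = 14

14


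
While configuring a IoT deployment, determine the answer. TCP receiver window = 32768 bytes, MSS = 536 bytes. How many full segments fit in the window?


Given: RWND = 32768 bytes, MSS = 536 bytes
Full segments = floor(RWND / MSS)
Full segments = floor(32768 / 536)
Full segments = floor(61.1343) = 61

61


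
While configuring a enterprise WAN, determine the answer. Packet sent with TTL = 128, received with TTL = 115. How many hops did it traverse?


Given: initial TTL = 128, received TTL = 115
Hops = initial TTL - received TTL
Hops = 128 - 115 = 13

13


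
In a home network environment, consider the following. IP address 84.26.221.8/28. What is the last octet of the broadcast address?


Given: IP = 84.26.221.8, prefix = /28
Host bits = 32 - 28 = 4
Network last octet = 8 AND mask = 0
Host part size = 2^4 - 1 = 15
Broadcast last octet = 0 OR 15 = 15

15


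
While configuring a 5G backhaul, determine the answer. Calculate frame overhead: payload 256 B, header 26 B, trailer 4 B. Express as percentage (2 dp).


Given: payload = 256 B, header = 26 B, trailer = 4 B
Overhead bytes = header + trailer = 26 + 4 = 30
Total frame = payload + overhead = 256 + 30 = 286
Overhead % = 30 / 286 * 100 = 10.4895% -> 10.49% (2 dp)

10.49


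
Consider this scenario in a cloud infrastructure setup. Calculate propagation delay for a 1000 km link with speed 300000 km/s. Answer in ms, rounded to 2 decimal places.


Given: distance = 1000 km, speed = 300000 km/s
Delay = distance / speed = 1000 / 300000 seconds
Delay in ms = 1000 * 1000 / 300000
Delay = 3.3333 ms
Rounded to 2 dp = 3.33 ms

3.33


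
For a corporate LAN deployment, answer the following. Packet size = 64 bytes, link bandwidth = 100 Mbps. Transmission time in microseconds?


Given: packet = 64 bytes, bandwidth = 100 Mbps
Packet in bits = 64 * 8 = 512 bits
Bandwidth = 100 * 10^6 = 100000000 bps
Time = 512 / 100000000 seconds
Time in us = 512 * 10^6 / 100000000 = 5.12

5.12


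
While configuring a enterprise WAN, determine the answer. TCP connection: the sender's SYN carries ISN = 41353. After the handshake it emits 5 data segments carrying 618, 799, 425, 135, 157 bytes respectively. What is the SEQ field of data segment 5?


The SYN occupies sequence number ISN = 41353, so the first data byte is ISN + 1 = 41354.
SEQ of data segment i = (ISN + 1) + sum of payload sizes of segments 1..i-1.
Segment 1: SEQ = 41354, payload = 618 bytes
Segment 2: SEQ = 41972, payload = 799 bytes
Segment 3: SEQ = 42771, payload = 425 bytes
Segment 4: SEQ = 43196, payload = 135 bytes
Segment 5: SEQ = 43331, payload = 157 bytes
SEQ of segment 5 = 41354 + 618 + 799 + 425 + 135 = 43331

43331


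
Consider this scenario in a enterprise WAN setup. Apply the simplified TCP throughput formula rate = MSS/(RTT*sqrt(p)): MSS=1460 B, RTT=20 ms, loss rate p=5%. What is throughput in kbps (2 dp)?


Given: MSS = 1460 bytes, RTT = 20 ms, loss = 5%
RTT in seconds = 20 / 1000 = 0.02
Loss rate = 5% = 0.05
sqrt(loss) = sqrt(0.05) = 0.223606797750
Throughput (bytes/s) = 1460 / (0.02 * 0.223606797750) = 326465.9247
Throughput (kbps) = 326465.9247 * 8 / 1000 = 2611.727398 -> 2611.73 kbps (2 dp)

2611.73


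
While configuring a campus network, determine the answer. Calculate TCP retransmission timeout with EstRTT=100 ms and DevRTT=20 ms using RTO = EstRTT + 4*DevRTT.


Given: EstRTT = 100 ms, DevRTT = 20 ms
Timeout = EstRTT + 4 * DevRTT
4 * DevRTT = 4 * 20 = 80
Timeout = 100 + 80 = 180 ms

180


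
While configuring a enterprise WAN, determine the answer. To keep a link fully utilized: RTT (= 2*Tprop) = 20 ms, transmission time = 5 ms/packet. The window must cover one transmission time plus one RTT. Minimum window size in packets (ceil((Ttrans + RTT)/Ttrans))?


Given: Ttrans = 5 ms, RTT = 20 ms (= 2 * Tprop, Tprop = 10 ms)
Time until first ACK returns = Ttrans + RTT = 5 + 20 = 25 ms
Need W * Ttrans >= Ttrans + RTT  ->  W >= (Ttrans + RTT) / Ttrans
(Ttrans + RTT) / Ttrans = 25 / 5 = 5
W_min = ceil(5) = 5

5


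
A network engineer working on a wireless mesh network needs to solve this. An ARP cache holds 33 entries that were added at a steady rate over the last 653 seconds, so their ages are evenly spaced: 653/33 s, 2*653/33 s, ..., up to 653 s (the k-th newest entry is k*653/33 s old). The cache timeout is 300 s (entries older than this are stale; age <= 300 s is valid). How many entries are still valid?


Ages are k * 653/33 s for k = 1..33 (spacing = 19.7879 s).
Entry k is valid iff k * 653/33 <= 300 iff k <= 33 * 300 / 653 = 15.1608
n_valid = floor(15.1608) = 15
(n_stale = 33 - 15 = 18)

15


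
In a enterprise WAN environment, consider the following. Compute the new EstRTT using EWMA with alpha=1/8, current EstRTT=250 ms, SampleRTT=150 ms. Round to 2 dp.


Given: EstRTT = 250 ms, SampleRTT = 150 ms, alpha = 1/8
New EstRTT = (1 - alpha) * EstRTT + alpha * SampleRTT
(7/8) * 250 = 218.75
(1/8) * 150 = 18.75
New EstRTT = 218.75 + 18.75 = 237.5 ms -> 237.50 ms (2 dp)

237.50


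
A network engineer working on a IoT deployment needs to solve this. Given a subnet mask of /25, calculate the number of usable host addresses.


Given: subnet mask /25
Host bits = 32 - 25 = 7
Total addresses = 2^7 = 128
Usable hosts = 128 - 2 (network + broadcast) = 126

126


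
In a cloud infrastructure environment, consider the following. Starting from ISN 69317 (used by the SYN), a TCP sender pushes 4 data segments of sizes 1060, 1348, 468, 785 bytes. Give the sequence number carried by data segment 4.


The SYN occupies sequence number ISN = 69317, so the first data byte is ISN + 1 = 69318.
SEQ of data segment i = (ISN + 1) + sum of payload sizes of segments 1..i-1.
Segment 1: SEQ = 69318, payload = 1060 bytes
Segment 2: SEQ = 70378, payload = 1348 bytes
Segment 3: SEQ = 71726, payload = 468 bytes
Segment 4: SEQ = 72194, payload = 785 bytes
SEQ of segment 4 = 69318 + 1060 + 1348 + 468 = 72194

72194


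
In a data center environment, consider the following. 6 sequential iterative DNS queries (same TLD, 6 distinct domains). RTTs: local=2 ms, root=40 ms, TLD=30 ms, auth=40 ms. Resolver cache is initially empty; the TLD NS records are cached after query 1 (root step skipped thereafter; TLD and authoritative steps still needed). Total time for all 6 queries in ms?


Lookup 1 (cold cache): local + root + TLD + auth = 2 + 40 + 30 + 40 = 112 ms
Lookups 2..6 (TLD NS cached -> skip root; new domain -> still ask TLD and auth): local + TLD + auth = 2 + 30 + 40 = 72 ms each
Remaining 5 lookups: 5 * 72 = 360 ms
Total = 112 + 360 = 472 ms

472


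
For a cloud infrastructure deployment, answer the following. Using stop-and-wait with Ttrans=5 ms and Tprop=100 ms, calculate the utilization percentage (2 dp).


Given: Ttrans = 5 ms, Tprop = 100 ms
RTT = 2 * Tprop = 2 * 100 = 200 ms
U = Ttrans / (Ttrans + RTT)
U = 5 / (5 + 200)
U = 5 / 205 = 0.02439
U% = 2.44%

2.44


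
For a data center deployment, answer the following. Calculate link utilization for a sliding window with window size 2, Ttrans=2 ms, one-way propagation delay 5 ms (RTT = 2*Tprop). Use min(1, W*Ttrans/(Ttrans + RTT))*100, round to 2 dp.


Given: W = 2, Ttrans = 2 ms, RTT = 10 ms (= 2 * Tprop, Tprop = 5 ms)
Cycle time = Ttrans + RTT = 2 + 10 = 12 ms (first packet sent until its ACK returns)
W * Ttrans = 2 * 2 = 4 ms of sending per cycle
W * Ttrans / (Ttrans + RTT) = 4 / 12 = 0.333333
U = min(1, 0.333333) = 0.333333
U% = 33.33%

33.33


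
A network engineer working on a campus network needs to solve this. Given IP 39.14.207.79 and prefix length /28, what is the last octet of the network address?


Given: IP = 39.14.207.79, prefix = /28
Subnet mask = 255.255.255.240
Last octet of IP: 79
Last octet of mask: 240
Network last octet = 79 AND 240 = 64

64


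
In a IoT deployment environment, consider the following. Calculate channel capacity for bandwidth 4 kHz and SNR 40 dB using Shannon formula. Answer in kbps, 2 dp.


Given: B = 4 kHz, SNR = 40 dB
SNR linear = 10^(40/10) = 10000
1 + SNR = 10001
log2(10001) = 13.2878566418
C = 4 * 1000 * 13.2878566418 = 53151.4266 bps
C = 53.151427 kbps -> 53.15 kbps (2 dp)

53.15


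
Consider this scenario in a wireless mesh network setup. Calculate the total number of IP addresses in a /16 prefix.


Given: CIDR prefix /16
Host bits = 32 - 16 = 16
Total addresses = 2^16 = 65536

65536


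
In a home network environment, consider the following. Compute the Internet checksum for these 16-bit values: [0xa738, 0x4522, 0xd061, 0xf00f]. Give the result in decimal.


Given words: [0xa738, 0x4522, 0xd061, 0xf00f]
Step 1: Sum all words
Raw sum = 42808 + 17698 + 53345 + 61455 = 175306
Step 2: Fold carry: (44234 + 2) = 44236
One's complement = ~44236 & 0xFFFF = 21299

21299


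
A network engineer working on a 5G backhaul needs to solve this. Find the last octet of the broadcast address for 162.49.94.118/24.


Given: IP = 162.49.94.118, prefix = /24
Host bits = 32 - 24 = 8
Network last octet = 118 AND mask = 0
Host part size = 2^8 - 1 = 255
Broadcast last octet = 0 OR 255 = 255

255


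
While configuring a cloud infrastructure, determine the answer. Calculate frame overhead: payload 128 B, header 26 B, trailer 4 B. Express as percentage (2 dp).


Given: payload = 128 B, header = 26 B, trailer = 4 B
Overhead bytes = header + trailer = 26 + 4 = 30
Total frame = payload + overhead = 128 + 30 = 158
Overhead % = 30 / 158 * 100 = 18.9873% -> 18.99% (2 dp)

18.99


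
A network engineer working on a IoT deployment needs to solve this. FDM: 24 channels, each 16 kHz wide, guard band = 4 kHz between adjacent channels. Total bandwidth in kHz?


Given: 24 channels, 16 kHz each, guard = 4 kHz
Channel bandwidth = 24 * 16 = 384 kHz
Guard bands = 23 gaps * 4 kHz = 92 kHz
Total = 384 + 92 = 476 kHz

476


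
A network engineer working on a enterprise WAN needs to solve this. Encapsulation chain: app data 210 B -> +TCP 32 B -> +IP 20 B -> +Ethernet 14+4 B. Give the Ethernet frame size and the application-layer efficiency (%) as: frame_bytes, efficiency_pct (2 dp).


TCP segment = 210 + 32 = 242 B
IP packet = 242 + 20 = 262 B
Ethernet frame = 262 + 14 + 4 = 280 B
Efficiency = app / frame = 210 / 280 = 0.750000 = 75.0000% -> 75.00% (2 dp)

280, 75.00


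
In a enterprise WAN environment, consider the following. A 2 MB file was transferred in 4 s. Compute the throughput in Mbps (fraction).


Given: file = 2 MB, time = 4 s
File in Mb = 2 * 8 = 16 Mb
Throughput = 16 / 4 Mbps
Throughput = 4 Mbps

4


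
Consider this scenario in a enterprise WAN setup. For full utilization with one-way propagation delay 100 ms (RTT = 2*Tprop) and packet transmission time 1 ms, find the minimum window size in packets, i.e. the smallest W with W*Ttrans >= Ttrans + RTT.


Given: Ttrans = 1 ms, RTT = 200 ms (= 2 * Tprop, Tprop = 100 ms)
Time until first ACK returns = Ttrans + RTT = 1 + 200 = 201 ms
Need W * Ttrans >= Ttrans + RTT  ->  W >= (Ttrans + RTT) / Ttrans
(Ttrans + RTT) / Ttrans = 201 / 1 = 201
W_min = ceil(201) = 201

201


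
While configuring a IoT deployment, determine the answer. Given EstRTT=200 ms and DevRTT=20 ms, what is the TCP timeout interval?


Given: EstRTT = 200 ms, DevRTT = 20 ms
Timeout = EstRTT + 4 * DevRTT
4 * DevRTT = 4 * 20 = 80
Timeout = 200 + 80 = 280 ms

280


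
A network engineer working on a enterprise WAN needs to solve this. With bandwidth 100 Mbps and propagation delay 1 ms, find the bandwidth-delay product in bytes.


Given: bandwidth = 100 Mbps, delay = 1 ms
BDP in bits = 100 * 10^6 * 1 / 1000
BDP in bits = 100000
BDP in bytes = 100000 / 8 = 12500

12500


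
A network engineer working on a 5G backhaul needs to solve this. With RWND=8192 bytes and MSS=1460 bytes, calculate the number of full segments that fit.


Given: RWND = 8192 bytes, MSS = 1460 bytes
Full segments = floor(RWND / MSS)
Full segments = floor(8192 / 1460)
Full segments = floor(5.611) = 5

5


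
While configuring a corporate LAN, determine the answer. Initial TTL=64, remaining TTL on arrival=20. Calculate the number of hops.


Given: initial TTL = 64, received TTL = 20
Hops = initial TTL - received TTL
Hops = 64 - 20 = 44

44


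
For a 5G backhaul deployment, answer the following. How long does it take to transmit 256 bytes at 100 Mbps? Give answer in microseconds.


Given: packet = 256 bytes, bandwidth = 100 Mbps
Packet in bits = 256 * 8 = 2048 bits
Bandwidth = 100 * 10^6 = 100000000 bps
Time = 2048 / 100000000 seconds
Time in us = 2048 * 10^6 / 100000000 = 20.48

20.48


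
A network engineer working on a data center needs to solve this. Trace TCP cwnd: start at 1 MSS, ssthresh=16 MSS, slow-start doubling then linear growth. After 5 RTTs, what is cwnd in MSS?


RTT 0: cwnd = 1 MSS (initial)
RTT 1: cwnd = 2 MSS (slow start, doubled)
RTT 2: cwnd = 4 MSS (slow start, doubled)
RTT 3: cwnd = 8 MSS (slow start, doubled)
RTT 4: cwnd = 16 MSS (slow start, doubled)
RTT 5: cwnd = 17 MSS (congestion avoidance, +1)

17


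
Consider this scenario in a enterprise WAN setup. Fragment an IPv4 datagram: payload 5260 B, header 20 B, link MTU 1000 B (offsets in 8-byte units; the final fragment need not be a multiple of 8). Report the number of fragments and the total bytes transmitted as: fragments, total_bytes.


Max data per non-final fragment = floor((MTU - header)/8)*8 = floor((1000 - 20)/8)*8 = floor(980/8)*8 = 976 B
Final fragment needs no 8-byte alignment: it can carry up to MTU - header = 980 B
Non-final fragments needed = ceil((payload - 980) / 976) = ceil(4280/976) = ceil(4.3852) = 5
Number of fragments = 5 + 1 = 6
Fragment sizes (data): 5 * 976 B + 380 B (last, 380 <= 980 OK)
Total bytes sent = payload + n_frags * header = 5260 + 6*20 = 5260 + 120 = 5380 B

6, 5380


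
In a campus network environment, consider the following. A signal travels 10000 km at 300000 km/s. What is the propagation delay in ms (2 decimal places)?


Given: distance = 10000 km, speed = 300000 km/s
Delay = distance / speed = 10000 / 300000 seconds
Delay in ms = 10000 * 1000 / 300000
Delay = 33.3333 ms
Rounded to 2 dp = 33.33 ms

33.33


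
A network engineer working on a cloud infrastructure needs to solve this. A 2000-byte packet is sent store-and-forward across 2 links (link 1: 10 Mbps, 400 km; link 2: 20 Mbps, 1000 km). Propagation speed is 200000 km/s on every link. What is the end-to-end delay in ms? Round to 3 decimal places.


Packet = 2000 bytes = 16000 bits. Store-and-forward: sum (t_trans + t_prop) per link.
Link 1: t_trans = 16000/(10*10^6) s = 1.6000 ms; t_prop = 400/200000 s = 2.0000 ms; subtotal = 3.6000 ms
Link 2: t_trans = 16000/(20*10^6) s = 0.8000 ms; t_prop = 1000/200000 s = 5.0000 ms; subtotal = 5.8000 ms
End-to-end = 3.6000 + 5.8000 = 9.4000 ms -> 9.400 ms (3 dp)

9.400


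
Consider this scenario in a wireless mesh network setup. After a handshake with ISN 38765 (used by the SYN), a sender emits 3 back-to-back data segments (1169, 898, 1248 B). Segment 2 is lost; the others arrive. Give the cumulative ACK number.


SYN uses sequence number 38765; first data byte = ISN + 1 = 38766.
Segment 1: SEQ = 38766, len = 1169 B, covers [38766, 39934]
Segment 2: SEQ = 39935, len = 898 B, covers [39935, 40832] [LOST]
Segment 3: SEQ = 40833, len = 1248 B, covers [40833, 42080]
In-order data received: bytes [38766, 39934] (segments 1..1).
Segment 2 missing -> gap begins at byte 39935; later segments buffered out of order.
Cumulative ACK = next expected in-order byte = 38766 + 1169 = 39935

39935


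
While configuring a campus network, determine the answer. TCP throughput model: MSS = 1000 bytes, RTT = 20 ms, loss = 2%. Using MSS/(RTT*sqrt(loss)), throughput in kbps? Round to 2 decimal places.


Given: MSS = 1000 bytes, RTT = 20 ms, loss = 2%
RTT in seconds = 20 / 1000 = 0.02
Loss rate = 2% = 0.02
sqrt(loss) = sqrt(0.02) = 0.141421356237
Throughput (bytes/s) = 1000 / (0.02 * 0.141421356237) = 353553.3906
Throughput (kbps) = 353553.3906 * 8 / 1000 = 2828.427125 -> 2828.43 kbps (2 dp)

2828.43


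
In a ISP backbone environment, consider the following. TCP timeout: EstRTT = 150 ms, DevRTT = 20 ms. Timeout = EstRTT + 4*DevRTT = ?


Given: EstRTT = 150 ms, DevRTT = 20 ms
Timeout = EstRTT + 4 * DevRTT
4 * DevRTT = 4 * 20 = 80
Timeout = 150 + 80 = 230 ms

230


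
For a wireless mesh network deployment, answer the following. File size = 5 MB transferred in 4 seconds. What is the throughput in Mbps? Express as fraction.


Given: file = 5 MB, time = 4 s
File in Mb = 5 * 8 = 40 Mb
Throughput = 40 / 4 Mbps
Throughput = 10 Mbps

10
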